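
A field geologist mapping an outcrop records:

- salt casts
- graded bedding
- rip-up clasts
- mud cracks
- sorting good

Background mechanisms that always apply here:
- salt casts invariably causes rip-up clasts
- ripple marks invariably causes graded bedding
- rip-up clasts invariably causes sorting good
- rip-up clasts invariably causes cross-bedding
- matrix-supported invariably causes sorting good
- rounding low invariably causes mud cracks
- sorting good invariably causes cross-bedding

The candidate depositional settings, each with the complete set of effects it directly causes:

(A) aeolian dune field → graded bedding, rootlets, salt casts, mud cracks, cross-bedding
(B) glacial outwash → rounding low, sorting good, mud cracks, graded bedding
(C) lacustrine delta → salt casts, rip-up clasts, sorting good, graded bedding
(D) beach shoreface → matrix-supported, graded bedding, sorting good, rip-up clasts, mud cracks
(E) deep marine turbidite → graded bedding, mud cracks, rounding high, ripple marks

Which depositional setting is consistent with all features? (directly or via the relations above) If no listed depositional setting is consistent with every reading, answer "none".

For each candidate, compare predicted effects to what was observed:
(A) aeolian dune field — salt casts match; graded bedding match; rip-up clasts match (through salt casts → rip-up clasts); mud cracks match; sorting good match (through salt casts → rip-up clasts → sorting good)
(B) glacial outwash — salt casts miss; graded bedding match; rip-up clasts miss; mud cracks match; sorting good match
(C) lacustrine delta — salt casts match; graded bedding match; rip-up clasts match; mud cracks miss; sorting good match
(D) beach shoreface — does not account for salt casts
(E) deep marine turbidite — does not account for salt casts, rip-up clasts, sorting good
Only (A) is consistent with every observation.

A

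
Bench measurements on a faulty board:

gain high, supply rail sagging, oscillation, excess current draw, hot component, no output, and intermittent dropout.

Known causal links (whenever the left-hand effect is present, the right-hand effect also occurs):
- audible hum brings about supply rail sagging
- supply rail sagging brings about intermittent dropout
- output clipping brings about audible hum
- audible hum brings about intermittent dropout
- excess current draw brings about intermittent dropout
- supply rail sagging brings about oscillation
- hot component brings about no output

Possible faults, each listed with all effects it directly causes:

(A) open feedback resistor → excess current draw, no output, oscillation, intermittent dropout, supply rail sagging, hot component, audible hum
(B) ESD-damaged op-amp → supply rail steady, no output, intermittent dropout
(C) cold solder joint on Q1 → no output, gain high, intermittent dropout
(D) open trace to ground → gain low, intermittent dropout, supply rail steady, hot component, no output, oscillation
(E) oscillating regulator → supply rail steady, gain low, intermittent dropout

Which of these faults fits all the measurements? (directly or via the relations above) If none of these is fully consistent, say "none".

Testing each hypothesis:
(A) open feedback resistor — does not account for gain high
(B) ESD-damaged op-amp — gain high -; supply rail sagging -; oscillation -; excess current draw -; hot component -; no output +; intermittent dropout +
(C) cold solder joint on Q1 — does not account for supply rail sagging, oscillation, excess current draw, hot component
(D) open trace to ground — fails on gain high, supply rail sagging, excess current draw (predicts gain low, not gain high; predicts supply rail steady, not supply rail sagging)
(E) oscillating regulator — fails on gain high, supply rail sagging, oscillation, excess current draw, hot component, no output (predicts gain low, not gain high; predicts supply rail steady, not supply rail sagging)
No candidate is consistent with all observations.

none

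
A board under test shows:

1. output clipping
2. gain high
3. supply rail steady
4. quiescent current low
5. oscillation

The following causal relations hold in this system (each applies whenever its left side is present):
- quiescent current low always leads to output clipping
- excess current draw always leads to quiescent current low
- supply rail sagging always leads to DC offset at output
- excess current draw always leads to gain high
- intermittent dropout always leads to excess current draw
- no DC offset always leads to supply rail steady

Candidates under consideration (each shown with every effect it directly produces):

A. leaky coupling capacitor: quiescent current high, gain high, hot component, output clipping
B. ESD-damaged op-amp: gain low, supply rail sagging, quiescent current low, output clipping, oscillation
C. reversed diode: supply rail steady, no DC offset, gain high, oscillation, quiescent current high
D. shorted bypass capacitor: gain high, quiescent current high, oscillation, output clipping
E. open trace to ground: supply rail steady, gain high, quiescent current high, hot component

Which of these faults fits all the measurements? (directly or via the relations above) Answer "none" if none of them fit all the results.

Testing each hypothesis:
(A) leaky coupling capacitor — output clipping ✓; gain high ✓; supply rail steady ✗; quiescent current low ✗; oscillation ✗
(B) ESD-damaged op-amp — fails on gain high, supply rail steady (predicts gain low, not gain high; predicts supply rail sagging, not supply rail steady)
(C) reversed diode — output clipping ✗; gain high ✓; supply rail steady ✓; quiescent current low ✗; oscillation ✓
(D) shorted bypass capacitor — output clipping ✓; gain high ✓; supply rail steady ✗; quiescent current low ✗; oscillation ✓
(E) open trace to ground — output clipping ✗; gain high ✓; supply rail steady ✓; quiescent current low ✗; oscillation ✗
None of the listed candidates fits everything.

none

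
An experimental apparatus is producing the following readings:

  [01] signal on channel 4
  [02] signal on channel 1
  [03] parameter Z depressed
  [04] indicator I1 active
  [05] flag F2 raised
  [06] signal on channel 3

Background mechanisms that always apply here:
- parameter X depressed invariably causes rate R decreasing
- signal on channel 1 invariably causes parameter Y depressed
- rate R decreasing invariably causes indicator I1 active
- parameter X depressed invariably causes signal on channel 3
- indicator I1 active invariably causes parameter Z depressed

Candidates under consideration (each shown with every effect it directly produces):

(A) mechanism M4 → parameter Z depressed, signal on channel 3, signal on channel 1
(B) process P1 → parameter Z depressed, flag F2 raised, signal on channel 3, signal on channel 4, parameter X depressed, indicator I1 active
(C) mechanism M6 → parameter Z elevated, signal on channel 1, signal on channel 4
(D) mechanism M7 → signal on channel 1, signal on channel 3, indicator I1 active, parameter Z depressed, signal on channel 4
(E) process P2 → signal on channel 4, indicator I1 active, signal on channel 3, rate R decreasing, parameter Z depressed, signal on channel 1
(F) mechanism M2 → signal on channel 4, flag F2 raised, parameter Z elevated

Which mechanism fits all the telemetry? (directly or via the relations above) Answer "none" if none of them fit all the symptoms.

Checking each candidate against the observations:
(A) mechanism M4 — signal on channel 4 miss; signal on channel 1 match; parameter Z depressed match; indicator I1 active miss; flag F2 raised miss; signal on channel 3 match
(B) process P1 — signal on channel 4 match; signal on channel 1 miss; parameter Z depressed match; indicator I1 active match; flag F2 raised match; signal on channel 3 match
(C) mechanism M6 — signal on channel 4 match; signal on channel 1 match; parameter Z depressed miss; indicator I1 active miss; flag F2 raised miss; signal on channel 3 miss
(D) mechanism M7 — signal on channel 4 match; signal on channel 1 match; parameter Z depressed match; indicator I1 active match; flag F2 raised miss; signal on channel 3 match
(E) process P2 — does not account for flag F2 raised
(F) mechanism M2 — fails on signal on channel 1, parameter Z depressed, indicator I1 active, signal on channel 3 (predicts parameter Z elevated, not parameter Z depressed)
No candidate is consistent with all observations.

none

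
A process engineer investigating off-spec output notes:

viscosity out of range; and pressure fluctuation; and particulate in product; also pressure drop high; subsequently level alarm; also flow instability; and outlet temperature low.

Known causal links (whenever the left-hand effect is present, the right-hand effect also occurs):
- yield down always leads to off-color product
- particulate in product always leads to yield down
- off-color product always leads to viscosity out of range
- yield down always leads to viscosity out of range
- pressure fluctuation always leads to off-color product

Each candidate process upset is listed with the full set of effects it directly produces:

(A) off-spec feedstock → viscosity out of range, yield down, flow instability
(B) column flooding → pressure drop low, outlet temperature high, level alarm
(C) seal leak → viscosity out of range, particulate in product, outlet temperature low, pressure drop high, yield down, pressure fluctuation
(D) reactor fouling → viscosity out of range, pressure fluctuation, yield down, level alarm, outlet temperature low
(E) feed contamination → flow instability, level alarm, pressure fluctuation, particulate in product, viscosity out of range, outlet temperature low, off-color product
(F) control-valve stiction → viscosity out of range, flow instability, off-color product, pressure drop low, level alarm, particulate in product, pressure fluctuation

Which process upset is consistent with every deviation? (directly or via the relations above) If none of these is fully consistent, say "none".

For each candidate, compare predicted effects to what was observed:
(A) off-spec feedstock — does not account for pressure fluctuation, particulate in product, pressure drop high, level alarm, outlet temperature low
(B) column flooding — viscosity out of range -; pressure fluctuation -; particulate in product -; pressure drop high -; level alarm +; flow instability -; outlet temperature low -
(C) seal leak — viscosity out of range +; pressure fluctuation +; particulate in product +; pressure drop high +; level alarm -; flow instability -; outlet temperature low +
(D) reactor fouling — does not account for particulate in product, pressure drop high, flow instability
(E) feed contamination — viscosity out of range +; pressure fluctuation +; particulate in product +; pressure drop high -; level alarm +; flow instability +; outlet temperature low +
(F) control-valve stiction — viscosity out of range +; pressure fluctuation +; particulate in product +; pressure drop high -; level alarm +; flow instability +; outlet temperature low -
No candidate is consistent with all observations.

none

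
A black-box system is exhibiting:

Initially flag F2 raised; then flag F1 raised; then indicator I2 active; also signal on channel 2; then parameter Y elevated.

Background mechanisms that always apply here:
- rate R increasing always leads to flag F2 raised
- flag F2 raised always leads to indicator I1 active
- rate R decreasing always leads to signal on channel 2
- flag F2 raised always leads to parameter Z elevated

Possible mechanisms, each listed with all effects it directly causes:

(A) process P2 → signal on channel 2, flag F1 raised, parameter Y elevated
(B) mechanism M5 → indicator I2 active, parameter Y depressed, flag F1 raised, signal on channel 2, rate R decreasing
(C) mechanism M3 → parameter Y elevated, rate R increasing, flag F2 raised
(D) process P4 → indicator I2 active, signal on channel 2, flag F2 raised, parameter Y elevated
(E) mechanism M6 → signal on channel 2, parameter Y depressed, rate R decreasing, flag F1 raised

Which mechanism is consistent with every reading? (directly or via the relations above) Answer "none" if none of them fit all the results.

Per-candidate check:
(A) process P2 — does not account for flag F2 raised, indicator I2 active
(B) mechanism M5 — flag F2 raised NO; flag F1 raised yes; indicator I2 active yes; signal on channel 2 yes; parameter Y elevated NO
(C) mechanism M3 — flag F2 raised yes; flag F1 raised NO; indicator I2 active NO; signal on channel 2 NO; parameter Y elevated yes
(D) process P4 — does not account for flag F1 raised
(E) mechanism M6 — fails on flag F2 raised, indicator I2 active, parameter Y elevated (predicts parameter Y depressed, not parameter Y elevated)
No candidate is consistent with all observations.

none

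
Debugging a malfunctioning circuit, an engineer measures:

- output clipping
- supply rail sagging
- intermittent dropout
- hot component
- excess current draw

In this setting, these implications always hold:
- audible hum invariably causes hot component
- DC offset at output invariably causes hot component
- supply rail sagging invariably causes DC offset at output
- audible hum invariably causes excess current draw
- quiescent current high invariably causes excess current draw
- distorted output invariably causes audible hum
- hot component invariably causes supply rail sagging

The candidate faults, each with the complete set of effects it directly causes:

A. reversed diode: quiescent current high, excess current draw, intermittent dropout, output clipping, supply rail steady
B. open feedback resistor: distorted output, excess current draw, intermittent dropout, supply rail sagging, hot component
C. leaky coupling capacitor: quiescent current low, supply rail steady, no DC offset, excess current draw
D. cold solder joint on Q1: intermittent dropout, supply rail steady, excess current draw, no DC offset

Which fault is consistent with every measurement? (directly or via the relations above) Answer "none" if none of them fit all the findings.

none

Per-candidate check:
(A) reversed diode — fails on supply rail sagging, hot component (predicts supply rail steady, not supply rail sagging)
(B) open feedback resistor — does not account for output clipping
(C) leaky coupling capacitor — fails on output clipping, supply rail sagging, intermittent dropout, hot component (predicts supply rail steady, not supply rail sagging)
(D) cold solder joint on Q1 — fails on output clipping, supply rail sagging, hot component (predicts supply rail steady, not supply rail sagging)
None of the listed candidates fits everything.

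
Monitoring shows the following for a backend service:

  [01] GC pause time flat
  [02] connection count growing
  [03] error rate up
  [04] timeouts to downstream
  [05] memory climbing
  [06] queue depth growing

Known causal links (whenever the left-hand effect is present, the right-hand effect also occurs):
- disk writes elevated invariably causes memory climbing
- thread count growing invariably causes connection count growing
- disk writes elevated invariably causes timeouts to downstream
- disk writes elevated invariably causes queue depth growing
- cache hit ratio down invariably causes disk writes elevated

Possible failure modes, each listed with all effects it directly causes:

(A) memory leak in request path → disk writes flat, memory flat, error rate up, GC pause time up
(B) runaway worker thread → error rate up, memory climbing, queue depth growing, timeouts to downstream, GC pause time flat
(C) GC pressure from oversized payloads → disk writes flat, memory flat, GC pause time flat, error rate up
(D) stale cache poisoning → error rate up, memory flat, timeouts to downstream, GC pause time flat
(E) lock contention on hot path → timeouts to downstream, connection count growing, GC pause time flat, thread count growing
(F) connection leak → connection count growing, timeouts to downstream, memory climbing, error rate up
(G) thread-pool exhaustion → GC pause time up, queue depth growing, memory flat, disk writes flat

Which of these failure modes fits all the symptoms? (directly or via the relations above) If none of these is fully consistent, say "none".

For each candidate, compare predicted effects to what was observed:
(A) memory leak in request path — fails on GC pause time flat, connection count growing, timeouts to downstream, memory climbing, queue depth growing (predicts GC pause time up, not GC pause time flat; predicts memory flat, not memory climbing)
(B) runaway worker thread — does not account for connection count growing
(C) GC pressure from oversized payloads — fails on connection count growing, timeouts to downstream, memory climbing, queue depth growing (predicts memory flat, not memory climbing)
(D) stale cache poisoning — fails on connection count growing, memory climbing, queue depth growing (predicts memory flat, not memory climbing)
(E) lock contention on hot path — GC pause time flat match; connection count growing match; error rate up miss; timeouts to downstream match; memory climbing miss; queue depth growing miss
(F) connection leak — GC pause time flat miss; connection count growing match; error rate up match; timeouts to downstream match; memory climbing match; queue depth growing miss
(G) thread-pool exhaustion — fails on GC pause time flat, connection count growing, error rate up, timeouts to downstream, memory climbing (predicts GC pause time up, not GC pause time flat; predicts memory flat, not memory climbing)
No candidate is consistent with all observations.

none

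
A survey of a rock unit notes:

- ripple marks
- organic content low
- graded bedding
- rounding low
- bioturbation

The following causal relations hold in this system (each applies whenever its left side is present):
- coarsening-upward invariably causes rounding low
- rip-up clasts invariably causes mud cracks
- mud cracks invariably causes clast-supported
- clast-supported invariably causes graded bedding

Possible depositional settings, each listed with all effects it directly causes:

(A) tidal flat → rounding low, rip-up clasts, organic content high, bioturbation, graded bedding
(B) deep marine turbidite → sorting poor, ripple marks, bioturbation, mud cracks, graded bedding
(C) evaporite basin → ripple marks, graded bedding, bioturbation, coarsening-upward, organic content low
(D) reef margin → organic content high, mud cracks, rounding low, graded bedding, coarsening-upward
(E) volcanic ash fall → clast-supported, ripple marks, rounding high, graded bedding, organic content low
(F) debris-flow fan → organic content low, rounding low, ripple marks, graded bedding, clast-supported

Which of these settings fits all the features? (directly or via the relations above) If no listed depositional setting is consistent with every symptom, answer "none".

For each candidate, compare predicted effects to what was observed:
(A) tidal flat — fails on ripple marks, organic content low (predicts organic content high, not organic content low)
(B) deep marine turbidite — ripple marks match; organic content low miss; graded bedding match; rounding low miss; bioturbation match
(C) evaporite basin — ripple marks match; organic content low match; graded bedding match; rounding low match (via coarsening-upward → rounding low); bioturbation match
(D) reef margin — fails on ripple marks, organic content low, bioturbation (predicts organic content high, not organic content low)
(E) volcanic ash fall — ripple marks match; organic content low match; graded bedding match; rounding low miss; bioturbation miss
(F) debris-flow fan — does not account for bioturbation
(C) is the only candidate with no mismatches.

C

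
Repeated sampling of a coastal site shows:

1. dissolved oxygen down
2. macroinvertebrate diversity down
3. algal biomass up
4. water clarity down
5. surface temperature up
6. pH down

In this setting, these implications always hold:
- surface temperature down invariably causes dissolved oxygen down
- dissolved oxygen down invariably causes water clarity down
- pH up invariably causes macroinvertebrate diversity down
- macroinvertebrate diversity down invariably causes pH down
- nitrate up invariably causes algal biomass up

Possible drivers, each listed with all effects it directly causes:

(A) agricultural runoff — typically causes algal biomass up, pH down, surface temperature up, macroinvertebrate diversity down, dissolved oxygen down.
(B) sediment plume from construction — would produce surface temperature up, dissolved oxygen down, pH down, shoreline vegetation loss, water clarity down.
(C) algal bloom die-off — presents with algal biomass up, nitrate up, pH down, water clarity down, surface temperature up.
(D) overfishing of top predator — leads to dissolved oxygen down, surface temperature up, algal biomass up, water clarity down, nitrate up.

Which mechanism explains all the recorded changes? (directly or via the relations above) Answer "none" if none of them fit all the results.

A

Testing each hypothesis:
(A) agricultural runoff — accounts for every observation (water clarity down through dissolved oxygen down → water clarity down)
(B) sediment plume from construction — dissolved oxygen down match; macroinvertebrate diversity down miss; algal biomass up miss; water clarity down match; surface temperature up match; pH down match
(C) algal bloom die-off — does not account for dissolved oxygen down, macroinvertebrate diversity down
(D) overfishing of top predator — does not account for macroinvertebrate diversity down, pH down
(A) alone accounts for all the evidence.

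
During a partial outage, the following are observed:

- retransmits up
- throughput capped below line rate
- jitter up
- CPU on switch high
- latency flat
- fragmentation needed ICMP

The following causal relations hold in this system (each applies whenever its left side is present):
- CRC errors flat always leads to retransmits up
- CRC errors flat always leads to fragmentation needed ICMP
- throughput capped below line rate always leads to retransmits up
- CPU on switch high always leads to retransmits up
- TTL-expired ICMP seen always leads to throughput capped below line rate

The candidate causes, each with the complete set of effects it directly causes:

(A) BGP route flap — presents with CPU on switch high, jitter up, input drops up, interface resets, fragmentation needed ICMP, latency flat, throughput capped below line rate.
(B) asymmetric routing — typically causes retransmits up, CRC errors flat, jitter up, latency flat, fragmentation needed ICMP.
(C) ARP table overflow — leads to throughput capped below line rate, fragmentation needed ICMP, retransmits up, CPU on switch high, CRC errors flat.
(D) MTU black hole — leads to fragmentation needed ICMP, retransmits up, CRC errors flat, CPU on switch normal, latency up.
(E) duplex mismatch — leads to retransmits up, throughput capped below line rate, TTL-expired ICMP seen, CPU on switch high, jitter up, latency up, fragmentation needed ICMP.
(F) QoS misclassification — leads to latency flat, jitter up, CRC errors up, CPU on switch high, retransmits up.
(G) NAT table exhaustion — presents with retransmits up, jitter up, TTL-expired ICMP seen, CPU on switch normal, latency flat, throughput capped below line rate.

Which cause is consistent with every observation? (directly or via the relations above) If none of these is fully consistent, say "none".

A

Checking each candidate against the observations:
(A) BGP route flap — accounts for every observation (retransmits up via throughput capped below line rate → retransmits up)
(B) asymmetric routing — retransmits up match; throughput capped below line rate miss; jitter up match; CPU on switch high miss; latency flat match; fragmentation needed ICMP match
(C) ARP table overflow — does not account for jitter up, latency flat
(D) MTU black hole — fails on throughput capped below line rate, jitter up, CPU on switch high, latency flat (predicts CPU on switch normal, not CPU on switch high; predicts latency up, not latency flat)
(E) duplex mismatch — retransmits up match; throughput capped below line rate match; jitter up match; CPU on switch high match; latency flat miss; fragmentation needed ICMP match
(F) QoS misclassification — does not account for throughput capped below line rate, fragmentation needed ICMP
(G) NAT table exhaustion — retransmits up match; throughput capped below line rate match; jitter up match; CPU on switch high miss; latency flat match; fragmentation needed ICMP miss
(A) alone accounts for all the evidence.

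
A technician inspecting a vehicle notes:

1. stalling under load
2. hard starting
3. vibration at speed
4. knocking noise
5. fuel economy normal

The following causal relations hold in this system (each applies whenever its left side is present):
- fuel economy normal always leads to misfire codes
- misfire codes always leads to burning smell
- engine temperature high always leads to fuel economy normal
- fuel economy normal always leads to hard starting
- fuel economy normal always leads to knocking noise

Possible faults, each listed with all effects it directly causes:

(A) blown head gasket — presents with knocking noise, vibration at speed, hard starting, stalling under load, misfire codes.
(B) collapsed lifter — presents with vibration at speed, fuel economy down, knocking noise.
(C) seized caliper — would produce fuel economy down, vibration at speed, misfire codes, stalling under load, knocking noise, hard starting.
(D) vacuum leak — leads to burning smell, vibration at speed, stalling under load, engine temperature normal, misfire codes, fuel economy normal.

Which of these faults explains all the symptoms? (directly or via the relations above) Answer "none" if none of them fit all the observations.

Checking each candidate against the observations:
(A) blown head gasket — does not account for fuel economy normal
(B) collapsed lifter — fails on stalling under load, hard starting, fuel economy normal (predicts fuel economy down, not fuel economy normal)
(C) seized caliper — fails on fuel economy normal (predicts fuel economy down, not fuel economy normal)
(D) vacuum leak — accounts for every observation (hard starting through fuel economy normal → hard starting)
Only (D) is consistent with every observation.

D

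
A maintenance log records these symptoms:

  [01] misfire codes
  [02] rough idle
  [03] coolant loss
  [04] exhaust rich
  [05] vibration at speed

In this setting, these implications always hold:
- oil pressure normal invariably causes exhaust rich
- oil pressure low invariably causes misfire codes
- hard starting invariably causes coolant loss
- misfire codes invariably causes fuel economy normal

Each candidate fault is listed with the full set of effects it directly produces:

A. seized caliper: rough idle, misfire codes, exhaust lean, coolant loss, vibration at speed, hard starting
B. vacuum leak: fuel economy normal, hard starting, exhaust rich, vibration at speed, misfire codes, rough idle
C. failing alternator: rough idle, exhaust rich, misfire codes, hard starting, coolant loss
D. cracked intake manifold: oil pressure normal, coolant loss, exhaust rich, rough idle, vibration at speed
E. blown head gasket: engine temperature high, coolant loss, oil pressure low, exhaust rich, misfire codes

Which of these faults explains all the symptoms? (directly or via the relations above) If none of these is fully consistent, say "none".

B

Checking each candidate against the observations:
(A) seized caliper — misfire codes +; rough idle +; coolant loss +; exhaust rich -; vibration at speed +
(B) vacuum leak — misfire codes +; rough idle +; coolant loss + (via hard starting → coolant loss); exhaust rich +; vibration at speed +
(C) failing alternator — does not account for vibration at speed
(D) cracked intake manifold — does not account for misfire codes
(E) blown head gasket — misfire codes +; rough idle -; coolant loss +; exhaust rich +; vibration at speed -
Only (B) is consistent with every observation.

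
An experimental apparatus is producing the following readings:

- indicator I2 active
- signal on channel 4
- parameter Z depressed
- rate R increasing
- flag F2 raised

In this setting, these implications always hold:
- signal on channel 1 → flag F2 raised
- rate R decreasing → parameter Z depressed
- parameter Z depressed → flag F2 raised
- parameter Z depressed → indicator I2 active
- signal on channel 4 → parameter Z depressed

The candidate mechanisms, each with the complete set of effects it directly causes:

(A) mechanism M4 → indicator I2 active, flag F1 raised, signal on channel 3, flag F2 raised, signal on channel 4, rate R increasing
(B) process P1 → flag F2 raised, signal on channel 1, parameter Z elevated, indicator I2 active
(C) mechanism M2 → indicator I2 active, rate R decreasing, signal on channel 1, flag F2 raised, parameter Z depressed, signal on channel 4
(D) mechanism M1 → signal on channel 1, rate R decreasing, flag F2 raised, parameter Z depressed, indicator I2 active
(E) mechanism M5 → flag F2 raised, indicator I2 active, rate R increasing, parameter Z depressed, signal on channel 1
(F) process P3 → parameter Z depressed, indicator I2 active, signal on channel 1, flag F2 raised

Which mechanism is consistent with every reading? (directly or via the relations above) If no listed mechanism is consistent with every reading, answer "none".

Testing each hypothesis:
(A) mechanism M4 — accounts for every observation (parameter Z depressed by signal on channel 4 → parameter Z depressed)
(B) process P1 — indicator I2 active match; signal on channel 4 miss; parameter Z depressed miss; rate R increasing miss; flag F2 raised match
(C) mechanism M2 — indicator I2 active match; signal on channel 4 match; parameter Z depressed match; rate R increasing miss; flag F2 raised match
(D) mechanism M1 — fails on signal on channel 4, rate R increasing (predicts rate R decreasing, not rate R increasing)
(E) mechanism M5 — does not account for signal on channel 4
(F) process P3 — indicator I2 active match; signal on channel 4 miss; parameter Z depressed match; rate R increasing miss; flag F2 raised match
(A) alone accounts for all the evidence.

A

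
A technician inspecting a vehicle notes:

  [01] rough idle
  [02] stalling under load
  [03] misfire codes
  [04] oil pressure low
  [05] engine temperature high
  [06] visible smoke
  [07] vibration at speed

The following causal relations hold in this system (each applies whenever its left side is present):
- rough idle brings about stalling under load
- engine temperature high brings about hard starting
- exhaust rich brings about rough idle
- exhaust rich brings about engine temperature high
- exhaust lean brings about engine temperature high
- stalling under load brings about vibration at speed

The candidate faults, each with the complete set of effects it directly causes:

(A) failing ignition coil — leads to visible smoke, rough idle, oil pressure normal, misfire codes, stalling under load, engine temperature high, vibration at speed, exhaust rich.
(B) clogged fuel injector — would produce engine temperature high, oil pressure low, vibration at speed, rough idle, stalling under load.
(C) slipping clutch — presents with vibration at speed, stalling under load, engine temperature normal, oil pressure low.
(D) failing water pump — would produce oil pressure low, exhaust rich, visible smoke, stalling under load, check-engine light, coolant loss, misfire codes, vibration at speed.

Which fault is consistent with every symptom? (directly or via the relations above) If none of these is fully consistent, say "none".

Checking each candidate against the observations:
(A) failing ignition coil — fails on oil pressure low (predicts oil pressure normal, not oil pressure low)
(B) clogged fuel injector — does not account for misfire codes, visible smoke
(C) slipping clutch — rough idle ✗; stalling under load ✓; misfire codes ✗; oil pressure low ✓; engine temperature high ✗; visible smoke ✗; vibration at speed ✓
(D) failing water pump — rough idle ✓ (by exhaust rich → rough idle); stalling under load ✓; misfire codes ✓; oil pressure low ✓; engine temperature high ✓ (by exhaust rich → engine temperature high); visible smoke ✓; vibration at speed ✓
Only (D) is consistent with every observation.

D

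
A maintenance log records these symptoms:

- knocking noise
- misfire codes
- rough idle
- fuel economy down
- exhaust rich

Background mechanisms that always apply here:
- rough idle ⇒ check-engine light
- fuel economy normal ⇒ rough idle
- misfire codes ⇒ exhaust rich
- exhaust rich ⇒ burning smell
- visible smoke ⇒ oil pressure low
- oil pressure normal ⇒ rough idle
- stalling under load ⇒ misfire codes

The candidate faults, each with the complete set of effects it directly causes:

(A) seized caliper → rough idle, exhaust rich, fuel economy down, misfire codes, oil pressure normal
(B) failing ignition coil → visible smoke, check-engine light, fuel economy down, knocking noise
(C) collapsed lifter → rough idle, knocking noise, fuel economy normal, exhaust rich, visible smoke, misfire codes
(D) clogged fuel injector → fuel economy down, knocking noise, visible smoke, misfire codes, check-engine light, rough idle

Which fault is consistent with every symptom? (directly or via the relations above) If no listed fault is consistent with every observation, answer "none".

D

Per-candidate check:
(A) seized caliper — knocking noise -; misfire codes +; rough idle +; fuel economy down +; exhaust rich +
(B) failing ignition coil — does not account for misfire codes, rough idle, exhaust rich
(C) collapsed lifter — fails on fuel economy down (predicts fuel economy normal, not fuel economy down)
(D) clogged fuel injector — knocking noise +; misfire codes +; rough idle +; fuel economy down +; exhaust rich + (through misfire codes → exhaust rich)
(D) alone accounts for all the evidence.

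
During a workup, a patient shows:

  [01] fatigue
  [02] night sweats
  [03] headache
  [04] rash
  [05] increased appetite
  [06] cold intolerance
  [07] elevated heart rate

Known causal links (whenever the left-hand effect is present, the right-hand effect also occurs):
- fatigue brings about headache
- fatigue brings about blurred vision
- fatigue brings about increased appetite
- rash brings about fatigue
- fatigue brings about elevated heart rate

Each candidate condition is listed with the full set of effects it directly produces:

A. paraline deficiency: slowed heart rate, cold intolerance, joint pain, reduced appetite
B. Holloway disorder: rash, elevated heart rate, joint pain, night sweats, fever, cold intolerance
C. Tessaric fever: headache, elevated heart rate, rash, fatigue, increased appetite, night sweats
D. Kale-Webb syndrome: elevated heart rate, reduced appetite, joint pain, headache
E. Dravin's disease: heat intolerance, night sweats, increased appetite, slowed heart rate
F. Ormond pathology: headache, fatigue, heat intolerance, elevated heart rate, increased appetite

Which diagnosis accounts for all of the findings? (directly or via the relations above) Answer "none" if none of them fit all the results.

B

Testing each hypothesis:
(A) paraline deficiency — fatigue miss; night sweats miss; headache miss; rash miss; increased appetite miss; cold intolerance match; elevated heart rate miss
(B) Holloway disorder — fatigue match (through rash → fatigue); night sweats match; headache match (through rash → fatigue → headache); rash match; increased appetite match (through rash → fatigue → increased appetite); cold intolerance match; elevated heart rate match
(C) Tessaric fever — does not account for cold intolerance
(D) Kale-Webb syndrome — fails on fatigue, night sweats, rash, increased appetite, cold intolerance (predicts reduced appetite, not increased appetite)
(E) Dravin's disease — fails on fatigue, headache, rash, cold intolerance, elevated heart rate (predicts heat intolerance, not cold intolerance; predicts slowed heart rate, not elevated heart rate)
(F) Ormond pathology — fails on night sweats, rash, cold intolerance (predicts heat intolerance, not cold intolerance)
(B) is the only candidate with no mismatches.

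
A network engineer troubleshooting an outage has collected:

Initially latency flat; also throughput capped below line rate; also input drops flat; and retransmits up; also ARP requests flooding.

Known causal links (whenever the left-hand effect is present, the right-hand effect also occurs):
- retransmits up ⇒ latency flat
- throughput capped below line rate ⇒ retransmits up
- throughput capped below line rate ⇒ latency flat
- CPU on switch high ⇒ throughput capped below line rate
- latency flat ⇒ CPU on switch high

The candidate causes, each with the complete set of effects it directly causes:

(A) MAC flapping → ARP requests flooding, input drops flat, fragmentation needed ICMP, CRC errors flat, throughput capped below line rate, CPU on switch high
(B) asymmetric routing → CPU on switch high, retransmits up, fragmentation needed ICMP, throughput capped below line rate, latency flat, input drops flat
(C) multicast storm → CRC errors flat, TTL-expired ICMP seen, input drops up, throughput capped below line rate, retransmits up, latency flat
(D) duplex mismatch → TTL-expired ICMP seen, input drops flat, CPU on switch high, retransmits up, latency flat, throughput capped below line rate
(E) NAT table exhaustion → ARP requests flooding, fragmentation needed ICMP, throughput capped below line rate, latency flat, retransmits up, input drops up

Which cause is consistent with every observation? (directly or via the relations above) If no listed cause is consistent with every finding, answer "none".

Checking each candidate against the observations:
(A) MAC flapping — accounts for every observation (latency flat by throughput capped below line rate → latency flat)
(B) asymmetric routing — does not account for ARP requests flooding
(C) multicast storm — latency flat ✓; throughput capped below line rate ✓; input drops flat ✗; retransmits up ✓; ARP requests flooding ✗
(D) duplex mismatch — latency flat ✓; throughput capped below line rate ✓; input drops flat ✓; retransmits up ✓; ARP requests flooding ✗
(E) NAT table exhaustion — latency flat ✓; throughput capped below line rate ✓; input drops flat ✗; retransmits up ✓; ARP requests flooding ✓
(A) alone accounts for all the evidence.

A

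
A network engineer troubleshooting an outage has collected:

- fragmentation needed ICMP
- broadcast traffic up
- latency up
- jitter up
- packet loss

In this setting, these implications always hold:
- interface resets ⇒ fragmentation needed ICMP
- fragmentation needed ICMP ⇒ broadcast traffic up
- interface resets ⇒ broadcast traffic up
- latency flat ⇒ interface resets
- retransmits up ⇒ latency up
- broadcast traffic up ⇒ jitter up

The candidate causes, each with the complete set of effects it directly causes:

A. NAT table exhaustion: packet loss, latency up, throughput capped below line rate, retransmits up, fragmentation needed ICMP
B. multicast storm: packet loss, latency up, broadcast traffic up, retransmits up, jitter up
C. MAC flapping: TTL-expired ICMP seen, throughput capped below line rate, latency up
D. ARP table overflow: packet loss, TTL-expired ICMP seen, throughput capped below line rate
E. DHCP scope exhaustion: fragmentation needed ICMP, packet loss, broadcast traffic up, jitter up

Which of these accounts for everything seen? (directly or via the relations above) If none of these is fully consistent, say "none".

A

For each candidate, compare predicted effects to what was observed:
(A) NAT table exhaustion — accounts for every observation (broadcast traffic up via fragmentation needed ICMP → broadcast traffic up)
(B) multicast storm — does not account for fragmentation needed ICMP
(C) MAC flapping — does not account for fragmentation needed ICMP, broadcast traffic up, jitter up, packet loss
(D) ARP table overflow — does not account for fragmentation needed ICMP, broadcast traffic up, latency up, jitter up
(E) DHCP scope exhaustion — fragmentation needed ICMP match; broadcast traffic up match; latency up miss; jitter up match; packet loss match
(A) is the only candidate with no mismatches.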